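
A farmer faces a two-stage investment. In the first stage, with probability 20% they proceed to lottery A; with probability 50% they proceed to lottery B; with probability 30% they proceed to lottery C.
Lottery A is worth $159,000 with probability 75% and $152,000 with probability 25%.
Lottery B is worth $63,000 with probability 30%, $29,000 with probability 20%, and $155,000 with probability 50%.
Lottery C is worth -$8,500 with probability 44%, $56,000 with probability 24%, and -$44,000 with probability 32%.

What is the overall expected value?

EV(A) = 0.75 × 159000 + 0.25 × 152000 = 119250 + 38000 = 157250
EV(B) = 0.3 × 63000 + 0.2 × 29000 + 0.5 × 155000 = 18900 + 5800 + 77500 = 102200
EV(C) = 0.44 × (-8500) + 0.24 × 56000 + 0.32 × (-44000) = -3740 + 13440 − 14080 = -4380
Overall = 0.2 × 157250 + 0.5 × 102200 + 0.3 × (-4380) = 31450 + 51100 − 1314 = 81236

$81,236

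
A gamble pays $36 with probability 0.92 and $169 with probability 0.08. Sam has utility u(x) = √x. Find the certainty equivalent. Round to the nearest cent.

E[u] = 0.92·√36 + 0.08·√169 = 0.92·6 + 0.08·13 = 6.56
CE = (6.56)² = 43.0336

$43.03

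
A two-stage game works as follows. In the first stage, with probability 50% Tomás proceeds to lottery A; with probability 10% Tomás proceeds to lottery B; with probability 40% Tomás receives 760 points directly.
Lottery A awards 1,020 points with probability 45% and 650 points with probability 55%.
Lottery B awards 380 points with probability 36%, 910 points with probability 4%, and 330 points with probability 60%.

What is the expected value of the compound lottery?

EV(A) = 0.45 × 1020 + 0.55 × 650 = 459 + 357.5 = 816.5
EV(B) = 0.36 × 380 + 0.04 × 910 + 0.6 × 330 = 136.8 + 36.4 + 198 = 371.2
Branch C: 760 (certain)
Overall = 0.5 × 816.5 + 0.1 × 371.2 + 0.4 × 760 = 408.25 + 37.12 + 304 = 749.37

749.37 points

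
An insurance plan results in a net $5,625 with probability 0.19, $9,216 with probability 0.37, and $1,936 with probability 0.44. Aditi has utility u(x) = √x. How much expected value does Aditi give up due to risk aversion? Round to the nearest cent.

$551.55

E[u] = 0.19·√5625 + 0.37·√9216 + 0.44·√1936 = 0.19·75 + 0.37·96 + 0.44·44 = 69.13
CE = (69.13)² = 4778.9569
Risk premium = EV − CE = 5330.51 − 4778.9569 = 551.5531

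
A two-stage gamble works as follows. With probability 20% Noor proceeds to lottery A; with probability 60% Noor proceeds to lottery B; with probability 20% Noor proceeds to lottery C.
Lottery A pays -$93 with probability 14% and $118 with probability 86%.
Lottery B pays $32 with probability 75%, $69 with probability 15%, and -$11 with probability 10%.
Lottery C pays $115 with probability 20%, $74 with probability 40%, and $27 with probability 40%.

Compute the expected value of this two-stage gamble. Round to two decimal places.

EV(A) = 0.14 × (-93) + 0.86 × 118 = -13.02 + 101.48 = 88.46
EV(B) = 0.75 × 32 + 0.15 × 69 + 0.1 × (-11) = 24 + 10.35 − 1.1 = 33.25
EV(C) = 0.2 × 115 + 0.4 × 74 + 0.4 × 27 = 23 + 29.6 + 10.8 = 63.4
Overall = 0.2 × 88.46 + 0.6 × 33.25 + 0.2 × 63.4 = 17.692 + 19.95 + 12.68 = 50.322

$50.32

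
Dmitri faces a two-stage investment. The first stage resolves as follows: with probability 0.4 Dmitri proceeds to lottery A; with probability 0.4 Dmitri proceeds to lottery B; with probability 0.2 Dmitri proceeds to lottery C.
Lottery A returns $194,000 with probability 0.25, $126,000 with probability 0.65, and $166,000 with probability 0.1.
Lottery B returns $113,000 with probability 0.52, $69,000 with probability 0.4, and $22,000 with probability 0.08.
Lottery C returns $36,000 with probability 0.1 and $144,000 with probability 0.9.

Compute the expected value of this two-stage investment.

EV(A) = 0.25 × 194000 + 0.65 × 126000 + 0.1 × 166000 = 48500 + 81900 + 16600 = 147000
EV(B) = 0.52 × 113000 + 0.4 × 69000 + 0.08 × 22000 = 58760 + 27600 + 1760 = 88120
EV(C) = 0.1 × 36000 + 0.9 × 144000 = 3600 + 129600 = 133200
Overall = 0.4 × 147000 + 0.4 × 88120 + 0.2 × 133200 = 58800 + 35248 + 26640 = 120688

$120,688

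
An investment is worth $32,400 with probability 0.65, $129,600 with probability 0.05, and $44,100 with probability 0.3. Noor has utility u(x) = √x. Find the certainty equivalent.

E[u] = 0.65·√32400 + 0.05·√129600 + 0.3·√44100 = 0.65·180 + 0.05·360 + 0.3·210 = 198
CE = (198)² = 39204

$39,204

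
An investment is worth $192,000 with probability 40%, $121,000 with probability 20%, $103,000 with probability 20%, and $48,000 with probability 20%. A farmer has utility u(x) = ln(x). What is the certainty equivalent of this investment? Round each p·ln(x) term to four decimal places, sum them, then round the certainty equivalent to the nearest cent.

$117,137.06

E[u] = 0.4·ln(192000) + 0.2·ln(121000) + 0.2·ln(103000) + 0.2·ln(48000) = 4.8661 + 2.3407 + 2.3085 + 2.1558 = 11.6711
CE = e^11.6711 ≈ 117137.06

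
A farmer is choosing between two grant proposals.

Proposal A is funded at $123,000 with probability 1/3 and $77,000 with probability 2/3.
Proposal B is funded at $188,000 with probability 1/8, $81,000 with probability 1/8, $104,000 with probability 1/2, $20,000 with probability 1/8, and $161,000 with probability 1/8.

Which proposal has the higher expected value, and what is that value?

Proposal A = 1/3 × 123000 + 2/3 × 77000 = 41000 + 51333.3333 = 92333.3333
Proposal B = 1/8 × 188000 + 1/8 × 81000 + 1/2 × 104000 + 1/8 × 20000 + 1/8 × 161000 = 23500 + 10125 + 52000 + 2500 + 20125 = 108250

Proposal B ($108,250)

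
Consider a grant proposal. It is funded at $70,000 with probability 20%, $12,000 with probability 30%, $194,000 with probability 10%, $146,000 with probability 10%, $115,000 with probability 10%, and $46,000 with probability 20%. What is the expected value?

$72,300

EV = 0.2 × 70000 + 0.3 × 12000 + 0.1 × 194000 + 0.1 × 146000 + 0.1 × 115000 + 0.2 × 46000 = 14000 + 3600 + 19400 + 14600 + 11500 + 9200 = 72300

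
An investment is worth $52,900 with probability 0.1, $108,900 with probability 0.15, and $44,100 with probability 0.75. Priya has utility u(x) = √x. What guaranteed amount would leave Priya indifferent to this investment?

$52,900

E[u] = 0.1·√52900 + 0.15·√108900 + 0.75·√44100 = 0.1·230 + 0.15·330 + 0.75·210 = 230
CE = (230)² = 52900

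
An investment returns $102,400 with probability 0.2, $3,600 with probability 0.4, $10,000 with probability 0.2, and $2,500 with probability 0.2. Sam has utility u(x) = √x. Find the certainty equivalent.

E[u] = 0.2·√102400 + 0.4·√3600 + 0.2·√10000 + 0.2·√2500 = 0.2·320 + 0.4·60 + 0.2·100 + 0.2·50 = 118
CE = (118)² = 13924

$13,924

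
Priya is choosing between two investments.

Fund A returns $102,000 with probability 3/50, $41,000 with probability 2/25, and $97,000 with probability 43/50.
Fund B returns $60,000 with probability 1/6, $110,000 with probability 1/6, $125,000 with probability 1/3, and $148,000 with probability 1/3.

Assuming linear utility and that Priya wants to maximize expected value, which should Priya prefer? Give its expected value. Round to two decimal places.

Fund B ($119,333.33)

Fund A = 3/50 × 102000 + 2/25 × 41000 + 43/50 × 97000 = 6120 + 3280 + 83420 = 92820
Fund B = 1/6 × 60000 + 1/6 × 110000 + 1/3 × 125000 + 1/3 × 148000 = 10000 + 18333.3333 + 41666.6667 + 49333.3333 = 119333.3333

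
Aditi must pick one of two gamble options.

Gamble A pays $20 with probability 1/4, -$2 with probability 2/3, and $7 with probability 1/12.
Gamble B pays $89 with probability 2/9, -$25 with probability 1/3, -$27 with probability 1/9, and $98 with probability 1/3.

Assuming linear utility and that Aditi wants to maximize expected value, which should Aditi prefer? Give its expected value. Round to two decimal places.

Gamble B ($41.11)

Gamble A = 1/4 × 20 + 2/3 × (-2) + 1/12 × 7 = 5 − 1.3333 + 0.5833 = 4.25
Gamble B = 2/9 × 89 + 1/3 × (-25) + 1/9 × (-27) + 1/3 × 98 = 19.7778 − 8.3333 − 3 + 32.6667 = 41.1111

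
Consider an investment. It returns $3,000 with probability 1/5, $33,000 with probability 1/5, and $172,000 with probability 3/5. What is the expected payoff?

$110,400

EV = 1/5 × 3000 + 1/5 × 33000 + 3/5 × 172000 = 600 + 6600 + 103200 = 110400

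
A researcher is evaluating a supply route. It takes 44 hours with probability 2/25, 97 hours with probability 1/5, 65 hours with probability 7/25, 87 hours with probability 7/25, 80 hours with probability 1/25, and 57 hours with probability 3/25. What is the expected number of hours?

EV = 2/25 × 44 + 1/5 × 97 + 7/25 × 65 + 7/25 × 87 + 1/25 × 80 + 3/25 × 57 = 3.52 + 19.4 + 18.2 + 24.36 + 3.2 + 6.84 = 75.52

75.52 hours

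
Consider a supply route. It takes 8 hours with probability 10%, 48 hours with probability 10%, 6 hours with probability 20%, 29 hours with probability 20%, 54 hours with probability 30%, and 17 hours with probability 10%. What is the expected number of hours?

EV = 0.1 × 8 + 0.1 × 48 + 0.2 × 6 + 0.2 × 29 + 0.3 × 54 + 0.1 × 17 = 0.8 + 4.8 + 1.2 + 5.8 + 16.2 + 1.7 = 30.5

30.5 hours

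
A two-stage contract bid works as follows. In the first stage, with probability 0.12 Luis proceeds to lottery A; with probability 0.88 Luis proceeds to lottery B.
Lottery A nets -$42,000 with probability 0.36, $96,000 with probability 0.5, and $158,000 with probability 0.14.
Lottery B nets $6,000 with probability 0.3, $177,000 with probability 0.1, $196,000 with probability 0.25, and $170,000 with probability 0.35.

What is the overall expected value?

EV(A) = 0.36 × (-42000) + 0.5 × 96000 + 0.14 × 158000 = -15120 + 48000 + 22120 = 55000
EV(B) = 0.3 × 6000 + 0.1 × 177000 + 0.25 × 196000 + 0.35 × 170000 = 1800 + 17700 + 49000 + 59500 = 128000
Overall = 0.12 × 55000 + 0.88 × 128000 = 6600 + 112640 = 119240

$119,240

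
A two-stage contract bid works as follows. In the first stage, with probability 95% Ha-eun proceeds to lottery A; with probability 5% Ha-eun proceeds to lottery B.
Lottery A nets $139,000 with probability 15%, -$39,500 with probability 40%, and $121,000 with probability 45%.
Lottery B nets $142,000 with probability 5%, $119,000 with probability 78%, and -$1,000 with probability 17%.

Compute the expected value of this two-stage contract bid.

$61,512.50

EV(A) = 0.15 × 139000 + 0.4 × (-39500) + 0.45 × 121000 = 20850 − 15800 + 54450 = 59500
EV(B) = 0.05 × 142000 + 0.78 × 119000 + 0.17 × (-1000) = 7100 + 92820 − 170 = 99750
Overall = 0.95 × 59500 + 0.05 × 99750 = 56525 + 4987.5 = 61512.5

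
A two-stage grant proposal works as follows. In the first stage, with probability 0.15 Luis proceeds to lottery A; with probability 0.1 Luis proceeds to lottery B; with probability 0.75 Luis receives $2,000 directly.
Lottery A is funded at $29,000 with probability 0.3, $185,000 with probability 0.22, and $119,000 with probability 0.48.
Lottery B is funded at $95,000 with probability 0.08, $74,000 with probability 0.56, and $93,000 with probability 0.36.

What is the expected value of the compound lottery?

EV(A) = 0.3 × 29000 + 0.22 × 185000 + 0.48 × 119000 = 8700 + 40700 + 57120 = 106520
EV(B) = 0.08 × 95000 + 0.56 × 74000 + 0.36 × 93000 = 7600 + 41440 + 33480 = 82520
Branch C: 2000 (certain)
Overall = 0.15 × 106520 + 0.1 × 82520 + 0.75 × 2000 = 15978 + 8252 + 1500 = 25730

$25,730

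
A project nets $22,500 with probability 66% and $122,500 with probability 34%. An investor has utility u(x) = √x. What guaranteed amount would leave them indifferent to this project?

$47,524

E[u] = 0.66·√22500 + 0.34·√122500 = 0.66·150 + 0.34·350 = 218
CE = (218)² = 47524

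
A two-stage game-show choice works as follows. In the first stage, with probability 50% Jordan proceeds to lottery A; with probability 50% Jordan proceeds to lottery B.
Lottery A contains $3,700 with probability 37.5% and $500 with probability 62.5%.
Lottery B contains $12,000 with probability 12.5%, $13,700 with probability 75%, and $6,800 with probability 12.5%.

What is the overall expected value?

EV(A) = 0.375 × 3700 + 0.625 × 500 = 1387.5 + 312.5 = 1700
EV(B) = 0.125 × 12000 + 0.75 × 13700 + 0.125 × 6800 = 1500 + 10275 + 850 = 12625
Overall = 0.5 × 1700 + 0.5 × 12625 = 850 + 6312.5 = 7162.5

$7,162.50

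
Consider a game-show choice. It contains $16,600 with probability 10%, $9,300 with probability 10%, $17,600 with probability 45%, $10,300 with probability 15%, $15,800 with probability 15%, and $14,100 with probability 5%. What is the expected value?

EV = 0.1 × 16600 + 0.1 × 9300 + 0.45 × 17600 + 0.15 × 10300 + 0.15 × 15800 + 0.05 × 14100 = 1660 + 930 + 7920 + 1545 + 2370 + 705 = 15130

$15,130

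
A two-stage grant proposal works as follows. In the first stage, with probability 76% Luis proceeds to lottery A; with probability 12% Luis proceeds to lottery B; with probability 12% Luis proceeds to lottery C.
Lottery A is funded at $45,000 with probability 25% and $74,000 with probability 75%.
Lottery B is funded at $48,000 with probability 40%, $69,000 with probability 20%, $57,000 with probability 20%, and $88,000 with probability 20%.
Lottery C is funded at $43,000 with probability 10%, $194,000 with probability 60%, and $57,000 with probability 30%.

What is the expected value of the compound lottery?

EV(A) = 0.25 × 45000 + 0.75 × 74000 = 11250 + 55500 = 66750
EV(B) = 0.4 × 48000 + 0.2 × 69000 + 0.2 × 57000 + 0.2 × 88000 = 19200 + 13800 + 11400 + 17600 = 62000
EV(C) = 0.1 × 43000 + 0.6 × 194000 + 0.3 × 57000 = 4300 + 116400 + 17100 = 137800
Overall = 0.76 × 66750 + 0.12 × 62000 + 0.12 × 137800 = 50730 + 7440 + 16536 = 74706

$74,706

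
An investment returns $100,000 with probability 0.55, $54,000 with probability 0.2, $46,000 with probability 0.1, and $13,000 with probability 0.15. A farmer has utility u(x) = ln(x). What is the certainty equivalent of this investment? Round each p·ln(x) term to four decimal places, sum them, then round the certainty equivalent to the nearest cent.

E[u] = 0.55·ln(100000) + 0.2·ln(54000) + 0.1·ln(46000) + 0.15·ln(13000) = 6.3321 + 2.1793 + 1.0736 + 1.4209 = 11.0059
CE = e^11.0059 ≈ 60228.44

$60,228.44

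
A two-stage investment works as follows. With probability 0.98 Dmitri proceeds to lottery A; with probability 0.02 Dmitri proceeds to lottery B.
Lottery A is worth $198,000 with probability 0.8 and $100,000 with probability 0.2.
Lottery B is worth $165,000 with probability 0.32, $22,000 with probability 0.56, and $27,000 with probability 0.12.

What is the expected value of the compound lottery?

EV(A) = 0.8 × 198000 + 0.2 × 100000 = 158400 + 20000 = 178400
EV(B) = 0.32 × 165000 + 0.56 × 22000 + 0.12 × 27000 = 52800 + 12320 + 3240 = 68360
Overall = 0.98 × 178400 + 0.02 × 68360 = 174832 + 1367.2 = 176199.2

$176,199.20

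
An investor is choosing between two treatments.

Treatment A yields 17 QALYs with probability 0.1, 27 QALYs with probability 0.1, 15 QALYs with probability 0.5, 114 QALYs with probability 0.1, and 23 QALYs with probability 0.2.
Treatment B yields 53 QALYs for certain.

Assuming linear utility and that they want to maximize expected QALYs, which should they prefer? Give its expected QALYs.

Treatment A = 0.1 × 17 + 0.1 × 27 + 0.5 × 15 + 0.1 × 114 + 0.2 × 23 = 1.7 + 2.7 + 7.5 + 11.4 + 4.6 = 27.9
Treatment B: 53 (certain)

Treatment B (53 QALYs)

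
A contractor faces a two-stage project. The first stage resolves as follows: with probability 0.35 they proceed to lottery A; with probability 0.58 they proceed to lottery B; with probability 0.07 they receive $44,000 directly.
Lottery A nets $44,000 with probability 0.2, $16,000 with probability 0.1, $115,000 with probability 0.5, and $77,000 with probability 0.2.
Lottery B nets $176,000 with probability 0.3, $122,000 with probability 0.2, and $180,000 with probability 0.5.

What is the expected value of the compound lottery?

$129,211

EV(A) = 0.2 × 44000 + 0.1 × 16000 + 0.5 × 115000 + 0.2 × 77000 = 8800 + 1600 + 57500 + 15400 = 83300
EV(B) = 0.3 × 176000 + 0.2 × 122000 + 0.5 × 180000 = 52800 + 24400 + 90000 = 167200
Branch C: 44000 (certain)
Overall = 0.35 × 83300 + 0.58 × 167200 + 0.07 × 44000 = 29155 + 96976 + 3080 = 129211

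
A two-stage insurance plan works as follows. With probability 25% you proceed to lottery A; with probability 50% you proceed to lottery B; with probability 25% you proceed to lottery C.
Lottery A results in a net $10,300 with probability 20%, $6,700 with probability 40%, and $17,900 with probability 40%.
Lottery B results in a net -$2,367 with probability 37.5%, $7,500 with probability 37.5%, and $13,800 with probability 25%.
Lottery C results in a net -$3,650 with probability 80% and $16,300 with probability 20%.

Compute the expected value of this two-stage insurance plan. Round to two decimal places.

$5,747.44

EV(A) = 0.2 × 10300 + 0.4 × 6700 + 0.4 × 17900 = 2060 + 2680 + 7160 = 11900
EV(B) = 0.375 × (-2367) + 0.375 × 7500 + 0.25 × 13800 = -887.625 + 2812.5 + 3450 = 5374.875
EV(C) = 0.8 × (-3650) + 0.2 × 16300 = -2920 + 3260 = 340
Overall = 0.25 × 11900 + 0.5 × 5374.875 + 0.25 × 340 = 2975 + 2687.4375 + 85 = 5747.4375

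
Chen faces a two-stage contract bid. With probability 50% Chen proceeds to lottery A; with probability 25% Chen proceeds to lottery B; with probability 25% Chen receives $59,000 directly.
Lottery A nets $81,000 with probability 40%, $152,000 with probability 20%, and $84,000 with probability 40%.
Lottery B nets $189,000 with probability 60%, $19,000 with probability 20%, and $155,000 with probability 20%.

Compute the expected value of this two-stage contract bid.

EV(A) = 0.4 × 81000 + 0.2 × 152000 + 0.4 × 84000 = 32400 + 30400 + 33600 = 96400
EV(B) = 0.6 × 189000 + 0.2 × 19000 + 0.2 × 155000 = 113400 + 3800 + 31000 = 148200
Branch C: 59000 (certain)
Overall = 0.5 × 96400 + 0.25 × 148200 + 0.25 × 59000 = 48200 + 37050 + 14750 = 100000

$100,000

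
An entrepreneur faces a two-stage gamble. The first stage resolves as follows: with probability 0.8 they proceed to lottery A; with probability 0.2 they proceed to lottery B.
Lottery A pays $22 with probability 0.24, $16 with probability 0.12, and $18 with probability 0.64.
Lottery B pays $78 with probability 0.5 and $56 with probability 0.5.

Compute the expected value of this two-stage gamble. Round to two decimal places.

EV(A) = 0.24 × 22 + 0.12 × 16 + 0.64 × 18 = 5.28 + 1.92 + 11.52 = 18.72
EV(B) = 0.5 × 78 + 0.5 × 56 = 39 + 28 = 67
Overall = 0.8 × 18.72 + 0.2 × 67 = 14.976 + 13.4 = 28.376

$28.38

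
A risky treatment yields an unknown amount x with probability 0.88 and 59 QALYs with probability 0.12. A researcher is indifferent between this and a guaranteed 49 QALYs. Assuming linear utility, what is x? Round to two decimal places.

x = 47.64 QALYs

0.88·x + 0.12·59 = 49
0.88·x = 49 − 7.08 = 41.92
x = 41.92 / 0.88 = 47.6364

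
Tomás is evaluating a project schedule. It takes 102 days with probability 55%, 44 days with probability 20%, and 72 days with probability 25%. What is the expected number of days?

EV = 0.55 × 102 + 0.2 × 44 + 0.25 × 72 = 56.1 + 8.8 + 18 = 82.9

82.9 days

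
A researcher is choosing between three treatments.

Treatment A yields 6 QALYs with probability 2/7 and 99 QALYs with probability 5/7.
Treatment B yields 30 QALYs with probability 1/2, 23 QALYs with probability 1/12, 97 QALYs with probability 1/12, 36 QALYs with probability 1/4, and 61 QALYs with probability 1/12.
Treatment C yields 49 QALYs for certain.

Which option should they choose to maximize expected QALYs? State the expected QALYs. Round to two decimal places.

Treatment A = 2/7 × 6 + 5/7 × 99 = 1.7143 + 70.7143 = 72.4286
Treatment B = 1/2 × 30 + 1/12 × 23 + 1/12 × 97 + 1/4 × 36 + 1/12 × 61 = 15 + 1.9167 + 8.0833 + 9 + 5.0833 = 39.0833
Treatment C: 49 (certain)

Treatment A (72.43 QALYs)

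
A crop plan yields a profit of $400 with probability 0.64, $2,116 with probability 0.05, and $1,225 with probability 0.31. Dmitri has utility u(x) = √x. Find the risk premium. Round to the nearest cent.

$68.15

E[u] = 0.64·√400 + 0.05·√2116 + 0.31·√1225 = 0.64·20 + 0.05·46 + 0.31·35 = 25.95
CE = (25.95)² = 673.4025
Risk premium = EV − CE = 741.55 − 673.4025 = 68.1475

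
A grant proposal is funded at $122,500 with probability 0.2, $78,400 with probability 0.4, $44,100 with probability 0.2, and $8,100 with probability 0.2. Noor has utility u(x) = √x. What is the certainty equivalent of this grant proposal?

$58,564

E[u] = 0.2·√122500 + 0.4·√78400 + 0.2·√44100 + 0.2·√8100 = 0.2·350 + 0.4·280 + 0.2·210 + 0.2·90 = 242
CE = (242)² = 58564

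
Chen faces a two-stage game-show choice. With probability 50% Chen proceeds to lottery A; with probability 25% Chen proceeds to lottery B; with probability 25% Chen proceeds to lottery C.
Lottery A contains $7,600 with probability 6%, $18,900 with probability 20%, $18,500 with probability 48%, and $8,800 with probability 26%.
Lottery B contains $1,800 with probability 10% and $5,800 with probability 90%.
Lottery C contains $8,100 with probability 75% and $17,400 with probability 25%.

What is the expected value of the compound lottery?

EV(A) = 0.06 × 7600 + 0.2 × 18900 + 0.48 × 18500 + 0.26 × 8800 = 456 + 3780 + 8880 + 2288 = 15404
EV(B) = 0.1 × 1800 + 0.9 × 5800 = 180 + 5220 = 5400
EV(C) = 0.75 × 8100 + 0.25 × 17400 = 6075 + 4350 = 10425
Overall = 0.5 × 15404 + 0.25 × 5400 + 0.25 × 10425 = 7702 + 1350 + 2606.25 = 11658.25

$11,658.25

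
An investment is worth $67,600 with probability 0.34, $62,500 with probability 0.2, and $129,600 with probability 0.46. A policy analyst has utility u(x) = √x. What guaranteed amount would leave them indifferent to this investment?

E[u] = 0.34·√67600 + 0.2·√62500 + 0.46·√129600 = 0.34·260 + 0.2·250 + 0.46·360 = 304
CE = (304)² = 92416

$92,416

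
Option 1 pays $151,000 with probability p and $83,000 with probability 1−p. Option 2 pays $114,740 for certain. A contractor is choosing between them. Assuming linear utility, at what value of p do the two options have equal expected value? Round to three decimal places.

p·151000 + (1−p)·83000 = 114740
68000p + 83000 = 114740
p = (114740 − 83000) / 68000

p = 0.467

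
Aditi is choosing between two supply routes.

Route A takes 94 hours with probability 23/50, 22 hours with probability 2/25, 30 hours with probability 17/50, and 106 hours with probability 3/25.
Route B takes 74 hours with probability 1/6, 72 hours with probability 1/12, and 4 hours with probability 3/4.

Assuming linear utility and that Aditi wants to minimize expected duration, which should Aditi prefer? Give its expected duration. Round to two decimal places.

Route B (21.33 hours)

Route A = 23/50 × 94 + 2/25 × 22 + 17/50 × 30 + 3/25 × 106 = 43.24 + 1.76 + 10.2 + 12.72 = 67.92
Route B = 1/6 × 74 + 1/12 × 72 + 3/4 × 4 = 12.3333 + 6 + 3 = 21.3333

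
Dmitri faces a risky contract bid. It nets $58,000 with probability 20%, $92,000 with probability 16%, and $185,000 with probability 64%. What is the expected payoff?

EV = 0.2 × 58000 + 0.16 × 92000 + 0.64 × 185000 = 11600 + 14720 + 118400 = 144720

$144,720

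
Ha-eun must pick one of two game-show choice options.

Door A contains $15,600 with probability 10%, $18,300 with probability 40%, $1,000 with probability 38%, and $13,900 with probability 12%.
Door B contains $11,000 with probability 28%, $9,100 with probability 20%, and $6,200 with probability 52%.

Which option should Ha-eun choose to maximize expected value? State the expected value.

Door A = 0.1 × 15600 + 0.4 × 18300 + 0.38 × 1000 + 0.12 × 13900 = 1560 + 7320 + 380 + 1668 = 10928
Door B = 0.28 × 11000 + 0.2 × 9100 + 0.52 × 6200 = 3080 + 1820 + 3224 = 8124

Door A ($10,928)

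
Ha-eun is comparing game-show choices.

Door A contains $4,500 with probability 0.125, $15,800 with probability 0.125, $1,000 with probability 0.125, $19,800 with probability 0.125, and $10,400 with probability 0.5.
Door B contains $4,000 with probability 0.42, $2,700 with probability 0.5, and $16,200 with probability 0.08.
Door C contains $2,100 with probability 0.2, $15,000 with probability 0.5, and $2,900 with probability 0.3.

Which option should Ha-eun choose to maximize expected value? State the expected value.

Door A = 0.125 × 4500 + 0.125 × 15800 + 0.125 × 1000 + 0.125 × 19800 + 0.5 × 10400 = 562.5 + 1975 + 125 + 2475 + 5200 = 10337.5
Door B = 0.42 × 4000 + 0.5 × 2700 + 0.08 × 16200 = 1680 + 1350 + 1296 = 4326
Door C = 0.2 × 2100 + 0.5 × 15000 + 0.3 × 2900 = 420 + 7500 + 870 = 8790

Door A ($10,337.50)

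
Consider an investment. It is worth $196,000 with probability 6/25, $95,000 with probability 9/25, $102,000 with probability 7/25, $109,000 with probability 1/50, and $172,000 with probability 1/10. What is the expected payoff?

EV = 6/25 × 196000 + 9/25 × 95000 + 7/25 × 102000 + 1/50 × 109000 + 1/10 × 172000 = 47040 + 34200 + 28560 + 2180 + 17200 = 129180

$129,180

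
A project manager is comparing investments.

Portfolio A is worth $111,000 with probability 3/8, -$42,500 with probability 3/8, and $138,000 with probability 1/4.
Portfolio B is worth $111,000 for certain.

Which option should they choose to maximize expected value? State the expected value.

Portfolio B ($111,000)

Portfolio A = 3/8 × 111000 + 3/8 × (-42500) + 1/4 × 138000 = 41625 − 15937.5 + 34500 = 60187.5
Portfolio B: 111000 (certain)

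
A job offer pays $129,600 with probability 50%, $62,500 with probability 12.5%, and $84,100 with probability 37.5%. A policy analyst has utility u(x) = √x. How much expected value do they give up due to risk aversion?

$1,750

E[u] = 0.5·√129600 + 0.125·√62500 + 0.375·√84100 = 0.5·360 + 0.125·250 + 0.375·290 = 320
CE = (320)² = 102400
Risk premium = EV − CE = 104150 − 102400 = 1750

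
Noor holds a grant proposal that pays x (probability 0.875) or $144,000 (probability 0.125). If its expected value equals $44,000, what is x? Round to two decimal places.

x = $29,714.29

0.875·x + 0.125·144000 = 44000
0.875·x = 44000 − 18000 = 26000
x = 26000 / 0.875 = 29714.2857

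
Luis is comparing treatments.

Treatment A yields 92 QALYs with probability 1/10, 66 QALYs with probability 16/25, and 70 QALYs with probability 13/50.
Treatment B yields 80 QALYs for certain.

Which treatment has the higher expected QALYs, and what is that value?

Treatment B (80 QALYs)

Treatment A = 1/10 × 92 + 16/25 × 66 + 13/50 × 70 = 9.2 + 42.24 + 18.2 = 69.64
Treatment B: 80 (certain)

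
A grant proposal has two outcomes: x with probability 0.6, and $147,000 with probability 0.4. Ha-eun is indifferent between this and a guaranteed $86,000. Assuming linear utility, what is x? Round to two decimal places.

x = $45,333.33

0.6·x + 0.4·147000 = 86000
0.6·x = 86000 − 58800 = 27200
x = 27200 / 0.6 = 45333.3333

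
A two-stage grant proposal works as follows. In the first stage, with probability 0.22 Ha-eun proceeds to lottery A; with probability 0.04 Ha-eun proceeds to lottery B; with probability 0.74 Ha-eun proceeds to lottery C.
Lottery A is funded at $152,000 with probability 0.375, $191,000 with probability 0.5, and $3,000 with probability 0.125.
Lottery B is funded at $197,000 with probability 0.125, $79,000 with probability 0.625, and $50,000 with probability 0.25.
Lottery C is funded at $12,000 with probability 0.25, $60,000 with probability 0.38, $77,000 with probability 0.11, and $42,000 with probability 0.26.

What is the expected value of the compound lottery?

EV(A) = 0.375 × 152000 + 0.5 × 191000 + 0.125 × 3000 = 57000 + 95500 + 375 = 152875
EV(B) = 0.125 × 197000 + 0.625 × 79000 + 0.25 × 50000 = 24625 + 49375 + 12500 = 86500
EV(C) = 0.25 × 12000 + 0.38 × 60000 + 0.11 × 77000 + 0.26 × 42000 = 3000 + 22800 + 8470 + 10920 = 45190
Overall = 0.22 × 152875 + 0.04 × 86500 + 0.74 × 45190 = 33632.5 + 3460 + 33440.6 = 70533.1

$70,533.10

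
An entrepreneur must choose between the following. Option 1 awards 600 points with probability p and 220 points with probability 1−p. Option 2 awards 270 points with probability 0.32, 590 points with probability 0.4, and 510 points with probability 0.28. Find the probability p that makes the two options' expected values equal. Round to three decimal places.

p = 0.645

EV(Option 2) = 0.32 × 270 + 0.4 × 590 + 0.28 × 510 = 86.4 + 236 + 142.8 = 465.2
p·600 + (1−p)·220 = 465.2
380p + 220 = 465.2
p = (465.2 − 220) / 380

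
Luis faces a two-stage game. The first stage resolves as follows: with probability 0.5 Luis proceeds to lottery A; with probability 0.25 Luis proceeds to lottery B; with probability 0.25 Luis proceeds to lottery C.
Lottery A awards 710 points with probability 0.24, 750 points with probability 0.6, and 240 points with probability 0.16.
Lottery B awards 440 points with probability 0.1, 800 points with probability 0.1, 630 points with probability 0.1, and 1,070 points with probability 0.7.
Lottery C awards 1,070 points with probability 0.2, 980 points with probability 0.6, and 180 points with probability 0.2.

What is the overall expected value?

772.9 points

EV(A) = 0.24 × 710 + 0.6 × 750 + 0.16 × 240 = 170.4 + 450 + 38.4 = 658.8
EV(B) = 0.1 × 440 + 0.1 × 800 + 0.1 × 630 + 0.7 × 1070 = 44 + 80 + 63 + 749 = 936
EV(C) = 0.2 × 1070 + 0.6 × 980 + 0.2 × 180 = 214 + 588 + 36 = 838
Overall = 0.5 × 658.8 + 0.25 × 936 + 0.25 × 838 = 329.4 + 234 + 209.5 = 772.9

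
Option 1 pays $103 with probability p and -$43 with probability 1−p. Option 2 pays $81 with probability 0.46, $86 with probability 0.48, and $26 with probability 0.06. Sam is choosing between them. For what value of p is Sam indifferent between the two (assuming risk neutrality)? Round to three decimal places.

p = 0.843

EV(Option 2) = 0.46 × 81 + 0.48 × 86 + 0.06 × 26 = 37.26 + 41.28 + 1.56 = 80.1
p·103 + (1−p)·(-43) = 80.1
146p − 43 = 80.1
p = (80.1 + 43) / 146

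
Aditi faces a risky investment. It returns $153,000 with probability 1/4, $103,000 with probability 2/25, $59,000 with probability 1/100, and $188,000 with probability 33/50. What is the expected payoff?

$171,160

EV = 1/4 × 153000 + 2/25 × 103000 + 1/100 × 59000 + 33/50 × 188000 = 38250 + 8240 + 590 + 124080 = 171160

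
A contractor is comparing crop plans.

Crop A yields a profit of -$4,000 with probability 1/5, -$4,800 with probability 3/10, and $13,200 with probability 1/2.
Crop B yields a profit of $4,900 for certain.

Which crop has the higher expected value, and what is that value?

Crop B ($4,900)

Crop A = 1/5 × (-4000) + 3/10 × (-4800) + 1/2 × 13200 = -800 − 1440 + 6600 = 4360
Crop B: 4900 (certain)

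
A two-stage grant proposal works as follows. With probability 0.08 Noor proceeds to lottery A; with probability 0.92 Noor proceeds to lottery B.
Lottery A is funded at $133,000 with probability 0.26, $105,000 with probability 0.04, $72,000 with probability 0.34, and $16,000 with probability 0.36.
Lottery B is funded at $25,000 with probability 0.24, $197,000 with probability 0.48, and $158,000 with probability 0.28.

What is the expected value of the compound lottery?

EV(A) = 0.26 × 133000 + 0.04 × 105000 + 0.34 × 72000 + 0.36 × 16000 = 34580 + 4200 + 24480 + 5760 = 69020
EV(B) = 0.24 × 25000 + 0.48 × 197000 + 0.28 × 158000 = 6000 + 94560 + 44240 = 144800
Overall = 0.08 × 69020 + 0.92 × 144800 = 5521.6 + 133216 = 138737.6

$138,737.60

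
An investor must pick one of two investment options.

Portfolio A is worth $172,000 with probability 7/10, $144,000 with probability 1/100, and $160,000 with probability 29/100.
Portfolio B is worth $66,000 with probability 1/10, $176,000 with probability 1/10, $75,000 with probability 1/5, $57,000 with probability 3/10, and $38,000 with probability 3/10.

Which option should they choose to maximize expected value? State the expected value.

Portfolio A ($168,240)

Portfolio A = 7/10 × 172000 + 1/100 × 144000 + 29/100 × 160000 = 120400 + 1440 + 46400 = 168240
Portfolio B = 1/10 × 66000 + 1/10 × 176000 + 1/5 × 75000 + 3/10 × 57000 + 3/10 × 38000 = 6600 + 17600 + 15000 + 17100 + 11400 = 67700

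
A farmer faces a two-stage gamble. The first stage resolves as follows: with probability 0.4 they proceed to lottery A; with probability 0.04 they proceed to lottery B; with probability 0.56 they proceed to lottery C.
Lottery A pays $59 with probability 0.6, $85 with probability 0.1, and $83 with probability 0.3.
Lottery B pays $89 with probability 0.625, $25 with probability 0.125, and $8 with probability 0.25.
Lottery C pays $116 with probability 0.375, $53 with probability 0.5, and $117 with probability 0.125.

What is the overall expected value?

EV(A) = 0.6 × 59 + 0.1 × 85 + 0.3 × 83 = 35.4 + 8.5 + 24.9 = 68.8
EV(B) = 0.625 × 89 + 0.125 × 25 + 0.25 × 8 = 55.625 + 3.125 + 2 = 60.75
EV(C) = 0.375 × 116 + 0.5 × 53 + 0.125 × 117 = 43.5 + 26.5 + 14.625 = 84.625
Overall = 0.4 × 68.8 + 0.04 × 60.75 + 0.56 × 84.625 = 27.52 + 2.43 + 47.39 = 77.34

$77.34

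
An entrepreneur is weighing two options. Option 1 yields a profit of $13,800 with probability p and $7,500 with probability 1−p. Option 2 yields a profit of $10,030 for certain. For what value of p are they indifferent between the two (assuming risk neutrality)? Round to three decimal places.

p·13800 + (1−p)·7500 = 10030
6300p + 7500 = 10030
p = (10030 − 7500) / 6300

p = 0.402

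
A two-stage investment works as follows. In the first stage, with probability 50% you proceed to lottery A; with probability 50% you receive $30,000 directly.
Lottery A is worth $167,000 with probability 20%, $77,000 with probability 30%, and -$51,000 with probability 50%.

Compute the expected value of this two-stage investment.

$30,500

EV(A) = 0.2 × 167000 + 0.3 × 77000 + 0.5 × (-51000) = 33400 + 23100 − 25500 = 31000
Branch B: 30000 (certain)
Overall = 0.5 × 31000 + 0.5 × 30000 = 15500 + 15000 = 30500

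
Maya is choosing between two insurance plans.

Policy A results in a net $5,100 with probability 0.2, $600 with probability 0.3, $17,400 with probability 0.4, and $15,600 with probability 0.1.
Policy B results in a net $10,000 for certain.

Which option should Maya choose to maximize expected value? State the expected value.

Policy A = 0.2 × 5100 + 0.3 × 600 + 0.4 × 17400 + 0.1 × 15600 = 1020 + 180 + 6960 + 1560 = 9720
Policy B: 10000 (certain)

Policy B ($10,000)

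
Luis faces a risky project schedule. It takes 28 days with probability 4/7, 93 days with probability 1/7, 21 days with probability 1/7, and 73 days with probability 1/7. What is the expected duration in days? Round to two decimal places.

42.71 days

EV = 4/7 × 28 + 1/7 × 93 + 1/7 × 21 + 1/7 × 73 = 16 + 13.2857 + 3 + 10.4286 = 42.7143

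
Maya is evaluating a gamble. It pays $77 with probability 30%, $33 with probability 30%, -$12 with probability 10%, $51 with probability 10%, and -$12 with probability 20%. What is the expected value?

$34.50

EV = 0.3 × 77 + 0.3 × 33 + 0.1 × (-12) + 0.1 × 51 + 0.2 × (-12) = 23.1 + 9.9 − 1.2 + 5.1 − 2.4 = 34.5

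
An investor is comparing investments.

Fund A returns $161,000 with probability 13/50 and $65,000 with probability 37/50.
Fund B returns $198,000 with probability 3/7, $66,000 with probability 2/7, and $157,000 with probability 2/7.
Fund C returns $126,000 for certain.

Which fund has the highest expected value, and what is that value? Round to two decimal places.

Fund B ($148,571.43)

Fund A = 13/50 × 161000 + 37/50 × 65000 = 41860 + 48100 = 89960
Fund B = 3/7 × 198000 + 2/7 × 66000 + 2/7 × 157000 = 84857.1429 + 18857.1429 + 44857.1429 = 148571.4286
Fund C: 126000 (certain)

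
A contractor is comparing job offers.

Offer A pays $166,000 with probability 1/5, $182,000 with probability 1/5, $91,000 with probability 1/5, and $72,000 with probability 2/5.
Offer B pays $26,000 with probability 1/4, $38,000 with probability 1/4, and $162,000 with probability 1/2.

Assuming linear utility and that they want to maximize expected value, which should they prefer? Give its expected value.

Offer A = 1/5 × 166000 + 1/5 × 182000 + 1/5 × 91000 + 2/5 × 72000 = 33200 + 36400 + 18200 + 28800 = 116600
Offer B = 1/4 × 26000 + 1/4 × 38000 + 1/2 × 162000 = 6500 + 9500 + 81000 = 97000

Offer A ($116,600)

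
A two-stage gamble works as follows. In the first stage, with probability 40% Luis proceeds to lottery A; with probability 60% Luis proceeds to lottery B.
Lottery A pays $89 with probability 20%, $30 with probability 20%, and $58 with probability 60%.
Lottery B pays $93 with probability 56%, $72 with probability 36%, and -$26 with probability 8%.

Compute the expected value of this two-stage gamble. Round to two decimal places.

$68.99

EV(A) = 0.2 × 89 + 0.2 × 30 + 0.6 × 58 = 17.8 + 6 + 34.8 = 58.6
EV(B) = 0.56 × 93 + 0.36 × 72 + 0.08 × (-26) = 52.08 + 25.92 − 2.08 = 75.92
Overall = 0.4 × 58.6 + 0.6 × 75.92 = 23.44 + 45.552 = 68.992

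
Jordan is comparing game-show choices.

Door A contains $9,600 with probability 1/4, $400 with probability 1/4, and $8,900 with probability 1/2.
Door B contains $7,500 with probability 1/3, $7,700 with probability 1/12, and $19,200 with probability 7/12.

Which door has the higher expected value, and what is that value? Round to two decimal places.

Door A = 1/4 × 9600 + 1/4 × 400 + 1/2 × 8900 = 2400 + 100 + 4450 = 6950
Door B = 1/3 × 7500 + 1/12 × 7700 + 7/12 × 19200 = 2500 + 641.6667 + 11200 = 14341.6667

Door B ($14,341.67)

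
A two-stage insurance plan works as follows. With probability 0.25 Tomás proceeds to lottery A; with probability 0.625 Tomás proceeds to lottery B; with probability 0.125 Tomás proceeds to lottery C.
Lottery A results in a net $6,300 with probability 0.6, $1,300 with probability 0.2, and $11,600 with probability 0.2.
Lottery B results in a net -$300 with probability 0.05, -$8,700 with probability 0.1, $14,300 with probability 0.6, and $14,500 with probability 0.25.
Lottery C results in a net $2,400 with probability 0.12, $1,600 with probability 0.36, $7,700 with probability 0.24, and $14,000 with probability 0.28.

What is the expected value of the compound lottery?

$9,494

EV(A) = 0.6 × 6300 + 0.2 × 1300 + 0.2 × 11600 = 3780 + 260 + 2320 = 6360
EV(B) = 0.05 × (-300) + 0.1 × (-8700) + 0.6 × 14300 + 0.25 × 14500 = -15 − 870 + 8580 + 3625 = 11320
EV(C) = 0.12 × 2400 + 0.36 × 1600 + 0.24 × 7700 + 0.28 × 14000 = 288 + 576 + 1848 + 3920 = 6632
Overall = 0.25 × 6360 + 0.625 × 11320 + 0.125 × 6632 = 1590 + 7075 + 829 = 9494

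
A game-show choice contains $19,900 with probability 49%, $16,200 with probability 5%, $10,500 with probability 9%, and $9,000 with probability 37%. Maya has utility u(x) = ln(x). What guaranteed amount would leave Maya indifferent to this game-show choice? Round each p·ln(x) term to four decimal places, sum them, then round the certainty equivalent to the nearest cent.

$13,863.30

E[u] = 0.49·ln(19900) + 0.05·ln(16200) + 0.09·ln(10500) + 0.37·ln(9000) = 4.8503 + 0.4846 + 0.8333 + 3.3688 = 9.5370
CE = e^9.5370 ≈ 13863.30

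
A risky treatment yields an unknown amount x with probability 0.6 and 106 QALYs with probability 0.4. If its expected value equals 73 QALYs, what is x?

x = 51 QALYs

0.6·x + 0.4·106 = 73
0.6·x = 73 − 42.4 = 30.6
x = 30.6 / 0.6 = 51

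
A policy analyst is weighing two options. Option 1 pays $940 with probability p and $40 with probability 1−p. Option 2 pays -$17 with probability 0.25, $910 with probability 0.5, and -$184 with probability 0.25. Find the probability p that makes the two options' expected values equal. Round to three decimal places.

EV(Option 2) = 0.25 × (-17) + 0.5 × 910 + 0.25 × (-184) = -4.25 + 455 − 46 = 404.75
p·940 + (1−p)·40 = 404.75
900p + 40 = 404.75
p = (404.75 − 40) / 900

p = 0.405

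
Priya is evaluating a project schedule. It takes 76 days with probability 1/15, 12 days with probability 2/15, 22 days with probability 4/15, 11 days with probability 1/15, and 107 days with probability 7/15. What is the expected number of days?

63.2 days

EV = 1/15 × 76 + 2/15 × 12 + 4/15 × 22 + 1/15 × 11 + 7/15 × 107 = 5.0667 + 1.6 + 5.8667 + 0.7333 + 49.9333 = 63.2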